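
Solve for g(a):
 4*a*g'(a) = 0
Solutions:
 g(a) = C1


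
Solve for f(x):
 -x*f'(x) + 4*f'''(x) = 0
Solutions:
 f(x) = C1 + Integral(C2*airyai(2^(1/3)*x/2) + C3*airybi(2^(1/3)*x/2), x)


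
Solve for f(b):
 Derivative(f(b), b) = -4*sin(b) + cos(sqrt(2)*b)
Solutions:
 f(b) = C1 + sqrt(2)*sin(sqrt(2)*b)/2 + 4*cos(b)


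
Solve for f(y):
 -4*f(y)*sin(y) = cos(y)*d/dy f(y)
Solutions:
 f(y) = C1*cos(y)^4


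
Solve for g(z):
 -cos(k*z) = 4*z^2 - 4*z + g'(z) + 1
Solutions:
 g(z) = C1 - 4*z^3/3 + 2*z^2 - z - sin(k*z)/k


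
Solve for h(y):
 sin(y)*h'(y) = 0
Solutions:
 h(y) = C1


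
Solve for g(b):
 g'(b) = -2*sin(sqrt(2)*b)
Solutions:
 g(b) = C1 + sqrt(2)*cos(sqrt(2)*b)


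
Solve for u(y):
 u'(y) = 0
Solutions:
 u(y) = C1


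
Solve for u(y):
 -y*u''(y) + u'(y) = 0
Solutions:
 u(y) = C1 + C2*y^2


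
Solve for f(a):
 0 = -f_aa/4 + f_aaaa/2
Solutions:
 f(a) = C1 + C2*a + C3*exp(-sqrt(2)*a/2) + C4*exp(sqrt(2)*a/2)


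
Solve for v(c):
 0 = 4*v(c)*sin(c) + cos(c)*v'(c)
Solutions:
 v(c) = C1*cos(c)^4


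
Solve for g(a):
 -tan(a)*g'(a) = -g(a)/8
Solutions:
 g(a) = C1*sin(a)^(1/8)


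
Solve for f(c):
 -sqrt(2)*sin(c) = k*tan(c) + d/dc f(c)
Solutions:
 f(c) = C1 + k*log(cos(c)) + sqrt(2)*cos(c)


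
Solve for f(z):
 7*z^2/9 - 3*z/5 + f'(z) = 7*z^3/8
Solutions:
 f(z) = C1 + 7*z^4/32 - 7*z^3/27 + 3*z^2/10


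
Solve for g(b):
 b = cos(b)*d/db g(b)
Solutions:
 g(b) = C1 + Integral(b/cos(b), b)


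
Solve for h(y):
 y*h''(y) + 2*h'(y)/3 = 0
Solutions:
 h(y) = C1 + C2*y^(1/3)


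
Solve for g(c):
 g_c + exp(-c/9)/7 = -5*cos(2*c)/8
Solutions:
 g(c) = C1 - 5*sin(2*c)/16 + 9*exp(-c/9)/7


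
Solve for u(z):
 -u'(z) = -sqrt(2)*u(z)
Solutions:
 u(z) = C1*exp(sqrt(2)*z)


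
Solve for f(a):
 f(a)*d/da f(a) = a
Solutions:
 f(a) = -sqrt(C1 + a^2)
 f(a) = sqrt(C1 + a^2)


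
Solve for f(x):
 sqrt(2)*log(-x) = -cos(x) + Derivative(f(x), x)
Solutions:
 f(x) = C1 + sqrt(2)*x*(log(-x) - 1) + sin(x)


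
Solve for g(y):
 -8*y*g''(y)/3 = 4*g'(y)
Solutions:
 g(y) = C1 + C2/sqrt(y)


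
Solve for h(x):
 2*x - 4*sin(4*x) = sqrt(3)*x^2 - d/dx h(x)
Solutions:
 h(x) = C1 + sqrt(3)*x^3/3 - x^2 - cos(4*x)


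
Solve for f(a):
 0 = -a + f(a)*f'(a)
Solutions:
 f(a) = -sqrt(C1 + a^2)
 f(a) = sqrt(C1 + a^2)


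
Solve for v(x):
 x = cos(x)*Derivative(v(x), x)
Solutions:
 v(x) = C1 + Integral(x/cos(x), x)


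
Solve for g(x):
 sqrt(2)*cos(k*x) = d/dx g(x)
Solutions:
 g(x) = C1 + sqrt(2)*sin(k*x)/k


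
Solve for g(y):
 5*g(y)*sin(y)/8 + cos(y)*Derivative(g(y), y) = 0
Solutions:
 g(y) = C1*cos(y)^(5/8)


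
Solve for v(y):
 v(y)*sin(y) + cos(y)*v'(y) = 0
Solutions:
 v(y) = C1*cos(y)


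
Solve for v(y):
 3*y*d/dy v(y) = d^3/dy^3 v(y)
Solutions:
 v(y) = C1 + Integral(C2*airyai(3^(1/3)*y) + C3*airybi(3^(1/3)*y), y)


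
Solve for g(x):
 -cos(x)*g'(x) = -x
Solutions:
 g(x) = C1 + Integral(x/cos(x), x)


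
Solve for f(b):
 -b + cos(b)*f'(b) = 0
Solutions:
 f(b) = C1 + Integral(b/cos(b), b)


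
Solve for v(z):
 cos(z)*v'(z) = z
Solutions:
 v(z) = C1 + Integral(z/cos(z), z)


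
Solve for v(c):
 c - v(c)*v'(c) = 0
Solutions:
 v(c) = -sqrt(C1 + c^2)
 v(c) = sqrt(C1 + c^2)


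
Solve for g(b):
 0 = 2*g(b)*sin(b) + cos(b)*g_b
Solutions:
 g(b) = C1*cos(b)^2


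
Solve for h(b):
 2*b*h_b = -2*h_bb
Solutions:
 h(b) = C1 + C2*erf(sqrt(2)*b/2)


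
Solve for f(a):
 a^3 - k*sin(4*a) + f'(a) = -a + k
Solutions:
 f(a) = C1 - a^4/4 - a^2/2 + a*k - k*cos(4*a)/4


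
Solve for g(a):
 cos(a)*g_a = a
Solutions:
 g(a) = C1 + Integral(a/cos(a), a)


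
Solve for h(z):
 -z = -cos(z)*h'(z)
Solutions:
 h(z) = C1 + Integral(z/cos(z), z)


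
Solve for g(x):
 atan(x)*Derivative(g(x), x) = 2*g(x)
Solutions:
 g(x) = C1*exp(2*Integral(1/atan(x), x))


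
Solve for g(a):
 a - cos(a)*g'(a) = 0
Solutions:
 g(a) = C1 + Integral(a/cos(a), a)


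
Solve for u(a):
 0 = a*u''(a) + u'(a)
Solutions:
 u(a) = C1 + C2*log(a)


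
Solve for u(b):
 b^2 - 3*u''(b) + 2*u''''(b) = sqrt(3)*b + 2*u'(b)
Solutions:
 u(b) = C1 + C2*exp(-2^(1/3)*b*(2^(1/3)/(sqrt(2) + 2)^(1/3) + (sqrt(2) + 2)^(1/3))/4)*sin(2^(1/3)*sqrt(3)*b*(-(sqrt(2) + 2)^(1/3) + 2^(1/3)/(sqrt(2) + 2)^(1/3))/4) + C3*exp(-2^(1/3)*b*(2^(1/3)/(sqrt(2) + 2)^(1/3) + (sqrt(2) + 2)^(1/3))/4)*cos(2^(1/3)*sqrt(3)*b*(-(sqrt(2) + 2)^(1/3) + 2^(1/3)/(sqrt(2) + 2)^(1/3))/4) + C4*exp(2^(1/3)*b*(2^(1/3)/(sqrt(2) + 2)^(1/3) + (sqrt(2) + 2)^(1/3))/2) + b^3/6 - 3*b^2/4 - sqrt(3)*b^2/4 + 3*sqrt(3)*b/4 + 9*b/4


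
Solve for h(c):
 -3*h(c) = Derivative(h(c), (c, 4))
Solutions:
 h(c) = (C1*sin(sqrt(2)*3^(1/4)*c/2) + C2*cos(sqrt(2)*3^(1/4)*c/2))*exp(-sqrt(2)*3^(1/4)*c/2) + (C3*sin(sqrt(2)*3^(1/4)*c/2) + C4*cos(sqrt(2)*3^(1/4)*c/2))*exp(sqrt(2)*3^(1/4)*c/2)


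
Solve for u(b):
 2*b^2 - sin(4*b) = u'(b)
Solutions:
 u(b) = C1 + 2*b^3/3 + cos(4*b)/4


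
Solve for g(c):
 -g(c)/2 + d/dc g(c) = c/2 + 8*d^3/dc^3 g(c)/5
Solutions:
 g(c) = C1*exp(30^(1/3)*c*(30^(1/3)/(sqrt(51) + 9)^(1/3) + (sqrt(51) + 9)^(1/3))/24)*sin(10^(1/3)*3^(1/6)*c*(-3^(2/3)*(sqrt(51) + 9)^(1/3) + 3*10^(1/3)/(sqrt(51) + 9)^(1/3))/24) + C2*exp(30^(1/3)*c*(30^(1/3)/(sqrt(51) + 9)^(1/3) + (sqrt(51) + 9)^(1/3))/24)*cos(10^(1/3)*3^(1/6)*c*(-3^(2/3)*(sqrt(51) + 9)^(1/3) + 3*10^(1/3)/(sqrt(51) + 9)^(1/3))/24) + C3*exp(-30^(1/3)*c*(30^(1/3)/(sqrt(51) + 9)^(1/3) + (sqrt(51) + 9)^(1/3))/12) - c - 2


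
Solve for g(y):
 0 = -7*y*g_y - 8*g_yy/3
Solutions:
 g(y) = C1 + C2*erf(sqrt(21)*y/4)


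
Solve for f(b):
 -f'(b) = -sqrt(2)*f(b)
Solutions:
 f(b) = C1*exp(sqrt(2)*b)


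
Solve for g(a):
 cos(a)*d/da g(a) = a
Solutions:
 g(a) = C1 + Integral(a/cos(a), a)


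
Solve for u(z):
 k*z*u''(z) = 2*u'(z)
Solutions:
 u(z) = C1 + z^(((re(k) + 2)*re(k) + im(k)^2)/(re(k)^2 + im(k)^2))*(C2*sin(2*log(z)*Abs(im(k))/(re(k)^2 + im(k)^2)) + C3*cos(2*log(z)*im(k)/(re(k)^2 + im(k)^2)))


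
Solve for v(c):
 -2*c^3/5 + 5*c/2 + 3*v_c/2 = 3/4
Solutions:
 v(c) = C1 + c^4/15 - 5*c^2/6 + c/2


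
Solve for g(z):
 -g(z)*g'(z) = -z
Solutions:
 g(z) = -sqrt(C1 + z^2)
 g(z) = sqrt(C1 + z^2)


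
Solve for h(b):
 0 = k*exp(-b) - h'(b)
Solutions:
 h(b) = C1 - k*exp(-b)


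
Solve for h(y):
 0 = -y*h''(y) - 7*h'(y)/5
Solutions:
 h(y) = C1 + C2/y^(2/5)


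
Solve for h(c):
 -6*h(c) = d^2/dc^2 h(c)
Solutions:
 h(c) = C1*sin(sqrt(6)*c) + C2*cos(sqrt(6)*c)


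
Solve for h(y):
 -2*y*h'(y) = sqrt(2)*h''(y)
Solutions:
 h(y) = C1 + C2*erf(2^(3/4)*y/2)


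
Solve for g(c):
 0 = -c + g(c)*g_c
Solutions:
 g(c) = -sqrt(C1 + c^2)
 g(c) = sqrt(C1 + c^2)


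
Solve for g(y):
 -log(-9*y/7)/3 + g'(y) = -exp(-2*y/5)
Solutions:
 g(y) = C1 + y*log(-y)/3 + y*(-log(7) - 1 + 2*log(3))/3 + 5*exp(-2*y/5)/2


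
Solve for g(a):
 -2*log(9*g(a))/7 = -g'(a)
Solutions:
 -7*Integral(1/(log(_y) + 2*log(3)), (_y, g(a)))/2 = C1 - a


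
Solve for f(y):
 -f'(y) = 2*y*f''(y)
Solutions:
 f(y) = C1 + C2*sqrt(y)


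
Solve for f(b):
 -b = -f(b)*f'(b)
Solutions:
 f(b) = -sqrt(C1 + b^2)
 f(b) = sqrt(C1 + b^2)


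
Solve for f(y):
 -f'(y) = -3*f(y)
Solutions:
 f(y) = C1*exp(3*y)


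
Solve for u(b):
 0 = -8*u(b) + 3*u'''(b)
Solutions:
 u(b) = C3*exp(2*3^(2/3)*b/3) + (C1*sin(3^(1/6)*b) + C2*cos(3^(1/6)*b))*exp(-3^(2/3)*b/3)


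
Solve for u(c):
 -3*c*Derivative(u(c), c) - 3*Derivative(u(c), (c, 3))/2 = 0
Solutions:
 u(c) = C1 + Integral(C2*airyai(-2^(1/3)*c) + C3*airybi(-2^(1/3)*c), c)


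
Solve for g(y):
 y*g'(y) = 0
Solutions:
 g(y) = C1


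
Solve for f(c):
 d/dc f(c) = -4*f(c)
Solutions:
 f(c) = C1*exp(-4*c)


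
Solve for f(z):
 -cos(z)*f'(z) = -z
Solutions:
 f(z) = C1 + Integral(z/cos(z), z)


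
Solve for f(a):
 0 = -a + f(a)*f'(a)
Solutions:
 f(a) = -sqrt(C1 + a^2)
 f(a) = sqrt(C1 + a^2)


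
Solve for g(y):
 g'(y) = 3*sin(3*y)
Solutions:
 g(y) = C1 - cos(3*y)


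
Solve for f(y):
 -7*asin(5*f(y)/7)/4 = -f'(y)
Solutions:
 Integral(1/asin(5*_y/7), (_y, f(y))) = C1 + 7*y/4


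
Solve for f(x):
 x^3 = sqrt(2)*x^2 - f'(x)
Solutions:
 f(x) = C1 - x^4/4 + sqrt(2)*x^3/3


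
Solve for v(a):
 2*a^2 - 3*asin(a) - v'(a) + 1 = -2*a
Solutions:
 v(a) = C1 + 2*a^3/3 + a^2 - 3*a*asin(a) + a - 3*sqrt(1 - a^2)


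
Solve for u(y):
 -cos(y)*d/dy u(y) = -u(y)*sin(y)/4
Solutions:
 u(y) = C1/cos(y)^(1/4)


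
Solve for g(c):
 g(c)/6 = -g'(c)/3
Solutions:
 g(c) = C1*exp(-c/2)


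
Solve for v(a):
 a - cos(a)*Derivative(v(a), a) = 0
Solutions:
 v(a) = C1 + Integral(a/cos(a), a)


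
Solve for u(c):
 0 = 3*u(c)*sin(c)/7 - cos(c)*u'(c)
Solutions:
 u(c) = C1/cos(c)^(3/7)


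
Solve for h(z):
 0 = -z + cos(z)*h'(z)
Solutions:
 h(z) = C1 + Integral(z/cos(z), z)


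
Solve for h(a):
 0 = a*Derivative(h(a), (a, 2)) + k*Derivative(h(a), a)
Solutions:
 h(a) = C1 + a^(1 - re(k))*(C2*sin(log(a)*Abs(im(k))) + C3*cos(log(a)*im(k)))


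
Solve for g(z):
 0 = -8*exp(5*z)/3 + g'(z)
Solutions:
 g(z) = C1 + 8*exp(5*z)/15


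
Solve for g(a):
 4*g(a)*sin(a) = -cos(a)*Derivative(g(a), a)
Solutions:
 g(a) = C1*cos(a)^4


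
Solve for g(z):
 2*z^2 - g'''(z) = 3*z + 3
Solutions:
 g(z) = C1 + C2*z + C3*z^2 + z^5/30 - z^4/8 - z^3/2


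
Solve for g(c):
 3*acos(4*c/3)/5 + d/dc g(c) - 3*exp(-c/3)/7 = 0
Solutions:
 g(c) = C1 - 3*c*acos(4*c/3)/5 + 3*sqrt(9 - 16*c^2)/20 - 9*exp(-c/3)/7


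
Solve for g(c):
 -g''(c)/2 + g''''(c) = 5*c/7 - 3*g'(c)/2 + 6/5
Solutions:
 g(c) = C1 + C2*exp(6^(1/3)*c*(6^(1/3)/(sqrt(723) + 27)^(1/3) + (sqrt(723) + 27)^(1/3))/12)*sin(2^(1/3)*3^(1/6)*c*(-3^(2/3)*(sqrt(723) + 27)^(1/3) + 3*2^(1/3)/(sqrt(723) + 27)^(1/3))/12) + C3*exp(6^(1/3)*c*(6^(1/3)/(sqrt(723) + 27)^(1/3) + (sqrt(723) + 27)^(1/3))/12)*cos(2^(1/3)*3^(1/6)*c*(-3^(2/3)*(sqrt(723) + 27)^(1/3) + 3*2^(1/3)/(sqrt(723) + 27)^(1/3))/12) + C4*exp(-6^(1/3)*c*(6^(1/3)/(sqrt(723) + 27)^(1/3) + (sqrt(723) + 27)^(1/3))/6) + 5*c^2/21 + 302*c/315


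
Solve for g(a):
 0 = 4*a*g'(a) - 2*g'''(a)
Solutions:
 g(a) = C1 + Integral(C2*airyai(2^(1/3)*a) + C3*airybi(2^(1/3)*a), a)


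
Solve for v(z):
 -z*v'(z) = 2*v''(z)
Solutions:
 v(z) = C1 + C2*erf(z/2)


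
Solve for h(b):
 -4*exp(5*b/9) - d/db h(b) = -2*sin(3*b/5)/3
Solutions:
 h(b) = C1 - 36*exp(5*b/9)/5 - 10*cos(3*b/5)/9


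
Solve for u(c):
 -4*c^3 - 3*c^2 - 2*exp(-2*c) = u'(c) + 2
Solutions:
 u(c) = C1 - c^4 - c^3 - 2*c + exp(-2*c)


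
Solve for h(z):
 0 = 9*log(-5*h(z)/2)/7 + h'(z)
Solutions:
 7*Integral(1/(log(-_y) - log(2) + log(5)), (_y, h(z)))/9 = C1 - z


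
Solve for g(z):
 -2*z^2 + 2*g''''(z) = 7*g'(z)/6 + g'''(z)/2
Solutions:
 g(z) = C1 + C2*exp(z*(-(12*sqrt(1771) + 505)^(1/3) - 1/(12*sqrt(1771) + 505)^(1/3) + 2)/24)*sin(sqrt(3)*z*(-(12*sqrt(1771) + 505)^(1/3) + (12*sqrt(1771) + 505)^(-1/3))/24) + C3*exp(z*(-(12*sqrt(1771) + 505)^(1/3) - 1/(12*sqrt(1771) + 505)^(1/3) + 2)/24)*cos(sqrt(3)*z*(-(12*sqrt(1771) + 505)^(1/3) + (12*sqrt(1771) + 505)^(-1/3))/24) + C4*exp(z*((12*sqrt(1771) + 505)^(-1/3) + 1 + (12*sqrt(1771) + 505)^(1/3))/12) - 4*z^3/7 + 72*z/49


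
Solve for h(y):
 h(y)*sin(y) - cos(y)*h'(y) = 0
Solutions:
 h(y) = C1/cos(y)


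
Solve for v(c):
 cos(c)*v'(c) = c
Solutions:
 v(c) = C1 + Integral(c/cos(c), c)


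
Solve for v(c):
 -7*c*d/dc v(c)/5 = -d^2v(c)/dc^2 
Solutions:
 v(c) = C1 + C2*erfi(sqrt(70)*c/10)


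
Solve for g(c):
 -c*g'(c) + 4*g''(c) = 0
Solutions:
 g(c) = C1 + C2*erfi(sqrt(2)*c/4)


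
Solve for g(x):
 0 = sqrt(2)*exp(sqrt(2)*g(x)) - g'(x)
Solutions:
 g(x) = sqrt(2)*(2*log(-1/(C1 + sqrt(2)*x)) - log(2))/4


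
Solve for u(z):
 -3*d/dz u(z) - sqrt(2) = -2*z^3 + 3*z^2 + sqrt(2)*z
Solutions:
 u(z) = C1 + z^4/6 - z^3/3 - sqrt(2)*z^2/6 - sqrt(2)*z/3


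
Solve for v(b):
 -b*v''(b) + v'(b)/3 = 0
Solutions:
 v(b) = C1 + C2*b^(4/3)


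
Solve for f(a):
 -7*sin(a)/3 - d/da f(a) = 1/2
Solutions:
 f(a) = C1 - a/2 + 7*cos(a)/3


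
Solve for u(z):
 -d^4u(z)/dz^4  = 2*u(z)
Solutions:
 u(z) = (C1*sin(2^(3/4)*z/2) + C2*cos(2^(3/4)*z/2))*exp(-2^(3/4)*z/2) + (C3*sin(2^(3/4)*z/2) + C4*cos(2^(3/4)*z/2))*exp(2^(3/4)*z/2)


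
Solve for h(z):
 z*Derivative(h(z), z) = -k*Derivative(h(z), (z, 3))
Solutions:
 h(z) = C1 + Integral(C2*airyai(z*(-1/k)^(1/3)) + C3*airybi(z*(-1/k)^(1/3)), z)


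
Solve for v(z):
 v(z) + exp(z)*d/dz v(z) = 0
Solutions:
 v(z) = C1*exp(exp(-z))


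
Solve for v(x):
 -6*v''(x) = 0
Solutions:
 v(x) = C1 + C2*x


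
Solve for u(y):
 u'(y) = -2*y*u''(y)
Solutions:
 u(y) = C1 + C2*sqrt(y)


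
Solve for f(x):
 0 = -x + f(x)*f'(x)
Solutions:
 f(x) = -sqrt(C1 + x^2)
 f(x) = sqrt(C1 + x^2)


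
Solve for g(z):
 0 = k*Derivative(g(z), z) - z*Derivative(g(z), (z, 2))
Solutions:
 g(z) = C1 + z^(re(k) + 1)*(C2*sin(log(z)*Abs(im(k))) + C3*cos(log(z)*im(k)))


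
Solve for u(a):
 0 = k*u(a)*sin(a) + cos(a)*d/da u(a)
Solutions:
 u(a) = C1*exp(k*log(cos(a)))


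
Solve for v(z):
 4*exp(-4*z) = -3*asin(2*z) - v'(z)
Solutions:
 v(z) = C1 - 3*z*asin(2*z) - 3*sqrt(1 - 4*z^2)/2 + exp(-4*z)


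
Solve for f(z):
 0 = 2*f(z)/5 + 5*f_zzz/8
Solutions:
 f(z) = C3*exp(-2*10^(1/3)*z/5) + (C1*sin(10^(1/3)*sqrt(3)*z/5) + C2*cos(10^(1/3)*sqrt(3)*z/5))*exp(10^(1/3)*z/5)


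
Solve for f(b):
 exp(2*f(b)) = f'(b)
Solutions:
 f(b) = log(-sqrt(-1/(C1 + b))) - log(2)/2
 f(b) = log(-1/(C1 + b))/2 - log(2)/2


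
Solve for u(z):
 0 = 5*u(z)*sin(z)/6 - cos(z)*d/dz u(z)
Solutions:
 u(z) = C1/cos(z)^(5/6)


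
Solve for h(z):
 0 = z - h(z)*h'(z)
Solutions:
 h(z) = -sqrt(C1 + z^2)
 h(z) = sqrt(C1 + z^2)


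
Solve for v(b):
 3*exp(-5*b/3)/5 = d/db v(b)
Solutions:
 v(b) = C1 - 9*exp(-5*b/3)/25


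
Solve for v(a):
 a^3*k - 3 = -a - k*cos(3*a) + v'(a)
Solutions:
 v(a) = C1 + a^4*k/4 + a^2/2 - 3*a + k*sin(3*a)/3


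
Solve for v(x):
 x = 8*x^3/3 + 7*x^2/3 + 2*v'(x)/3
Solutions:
 v(x) = C1 - x^4 - 7*x^3/6 + 3*x^2/4


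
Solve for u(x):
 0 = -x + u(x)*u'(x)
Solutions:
 u(x) = -sqrt(C1 + x^2)
 u(x) = sqrt(C1 + x^2)


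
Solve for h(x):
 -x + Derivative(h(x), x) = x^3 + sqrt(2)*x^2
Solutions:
 h(x) = C1 + x^4/4 + sqrt(2)*x^3/3 + x^2/2


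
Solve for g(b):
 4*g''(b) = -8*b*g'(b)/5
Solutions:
 g(b) = C1 + C2*erf(sqrt(5)*b/5)


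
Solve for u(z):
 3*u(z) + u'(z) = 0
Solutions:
 u(z) = C1*exp(-3*z)


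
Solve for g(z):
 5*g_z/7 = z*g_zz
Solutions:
 g(z) = C1 + C2*z^(12/7)


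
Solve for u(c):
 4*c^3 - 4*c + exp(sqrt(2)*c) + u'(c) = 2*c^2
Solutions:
 u(c) = C1 - c^4 + 2*c^3/3 + 2*c^2 - sqrt(2)*exp(sqrt(2)*c)/2


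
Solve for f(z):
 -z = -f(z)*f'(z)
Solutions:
 f(z) = -sqrt(C1 + z^2)
 f(z) = sqrt(C1 + z^2)


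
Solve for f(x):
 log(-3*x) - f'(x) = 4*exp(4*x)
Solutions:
 f(x) = C1 + x*log(-x) + x*(-1 + log(3)) - exp(4*x)


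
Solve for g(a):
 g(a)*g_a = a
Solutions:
 g(a) = -sqrt(C1 + a^2)
 g(a) = sqrt(C1 + a^2)


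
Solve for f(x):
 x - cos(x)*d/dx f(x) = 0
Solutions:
 f(x) = C1 + Integral(x/cos(x), x)


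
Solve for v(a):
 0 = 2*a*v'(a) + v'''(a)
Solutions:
 v(a) = C1 + Integral(C2*airyai(-2^(1/3)*a) + C3*airybi(-2^(1/3)*a), a)


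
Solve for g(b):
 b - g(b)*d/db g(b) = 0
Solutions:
 g(b) = -sqrt(C1 + b^2)
 g(b) = sqrt(C1 + b^2)


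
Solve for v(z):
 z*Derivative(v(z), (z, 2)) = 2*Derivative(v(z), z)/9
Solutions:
 v(z) = C1 + C2*z^(11/9)


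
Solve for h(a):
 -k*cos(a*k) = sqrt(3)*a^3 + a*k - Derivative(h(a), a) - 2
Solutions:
 h(a) = C1 + sqrt(3)*a^4/4 + a^2*k/2 - 2*a + sin(a*k)


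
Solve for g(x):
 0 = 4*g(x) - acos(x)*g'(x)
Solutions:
 g(x) = C1*exp(4*Integral(1/acos(x), x))


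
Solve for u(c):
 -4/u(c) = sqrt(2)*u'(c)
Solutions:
 u(c) = -sqrt(C1 - 4*sqrt(2)*c)
 u(c) = sqrt(C1 - 4*sqrt(2)*c)


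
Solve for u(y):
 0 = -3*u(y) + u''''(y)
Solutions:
 u(y) = C1*exp(-3^(1/4)*y) + C2*exp(3^(1/4)*y) + C3*sin(3^(1/4)*y) + C4*cos(3^(1/4)*y)


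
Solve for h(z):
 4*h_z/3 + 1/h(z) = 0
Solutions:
 h(z) = -sqrt(C1 - 6*z)/2
 h(z) = sqrt(C1 - 6*z)/2


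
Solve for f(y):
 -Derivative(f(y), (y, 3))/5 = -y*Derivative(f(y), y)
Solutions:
 f(y) = C1 + Integral(C2*airyai(5^(1/3)*y) + C3*airybi(5^(1/3)*y), y)


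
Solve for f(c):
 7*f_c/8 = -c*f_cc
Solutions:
 f(c) = C1 + C2*c^(1/8)


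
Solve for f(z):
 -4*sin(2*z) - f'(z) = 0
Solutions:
 f(z) = C1 + 2*cos(2*z)


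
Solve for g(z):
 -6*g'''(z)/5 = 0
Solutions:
 g(z) = C1 + C2*z + C3*z^2


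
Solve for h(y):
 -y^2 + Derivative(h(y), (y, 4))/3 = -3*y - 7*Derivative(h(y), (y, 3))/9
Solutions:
 h(y) = C1 + C2*y + C3*y^2 + C4*exp(-7*y/3) + 3*y^5/140 - 81*y^4/392 + 243*y^3/686


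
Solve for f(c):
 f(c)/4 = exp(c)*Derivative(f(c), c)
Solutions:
 f(c) = C1*exp(-exp(-c)/4)


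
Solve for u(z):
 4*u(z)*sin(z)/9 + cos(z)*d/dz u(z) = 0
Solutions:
 u(z) = C1*cos(z)^(4/9)


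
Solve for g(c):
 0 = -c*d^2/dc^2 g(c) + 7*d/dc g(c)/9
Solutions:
 g(c) = C1 + C2*c^(16/9)


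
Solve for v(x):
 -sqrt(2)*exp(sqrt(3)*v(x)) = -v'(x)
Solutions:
 v(x) = sqrt(3)*(2*log(-1/(C1 + sqrt(2)*x)) - log(3))/6


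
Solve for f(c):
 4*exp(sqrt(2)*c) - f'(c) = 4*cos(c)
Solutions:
 f(c) = C1 + 2*sqrt(2)*exp(sqrt(2)*c) - 4*sin(c)


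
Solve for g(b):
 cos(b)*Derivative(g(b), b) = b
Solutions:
 g(b) = C1 + Integral(b/cos(b), b)


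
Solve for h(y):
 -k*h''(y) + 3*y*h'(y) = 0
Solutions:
 h(y) = C1 + C2*erf(sqrt(6)*y*sqrt(-1/k)/2)/sqrt(-1/k)


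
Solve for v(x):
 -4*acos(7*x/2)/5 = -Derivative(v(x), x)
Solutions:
 v(x) = C1 + 4*x*acos(7*x/2)/5 - 4*sqrt(4 - 49*x^2)/35


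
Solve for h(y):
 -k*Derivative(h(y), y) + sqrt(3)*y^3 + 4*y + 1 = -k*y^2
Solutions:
 h(y) = C1 + y^3/3 + sqrt(3)*y^4/(4*k) + 2*y^2/k + y/k


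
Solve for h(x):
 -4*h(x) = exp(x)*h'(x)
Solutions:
 h(x) = C1*exp(4*exp(-x))


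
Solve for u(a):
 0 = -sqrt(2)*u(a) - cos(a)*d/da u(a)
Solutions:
 u(a) = C1*(sin(a) - 1)^(sqrt(2)/2)/(sin(a) + 1)^(sqrt(2)/2)


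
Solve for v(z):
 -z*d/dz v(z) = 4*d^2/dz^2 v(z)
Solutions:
 v(z) = C1 + C2*erf(sqrt(2)*z/4)


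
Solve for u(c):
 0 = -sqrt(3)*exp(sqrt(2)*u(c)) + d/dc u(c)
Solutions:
 u(c) = sqrt(2)*(2*log(-1/(C1 + sqrt(3)*c)) - log(2))/4


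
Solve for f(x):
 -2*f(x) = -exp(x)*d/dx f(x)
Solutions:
 f(x) = C1*exp(-2*exp(-x))


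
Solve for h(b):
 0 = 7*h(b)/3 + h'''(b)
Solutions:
 h(b) = C3*exp(-3^(2/3)*7^(1/3)*b/3) + (C1*sin(3^(1/6)*7^(1/3)*b/2) + C2*cos(3^(1/6)*7^(1/3)*b/2))*exp(3^(2/3)*7^(1/3)*b/6)


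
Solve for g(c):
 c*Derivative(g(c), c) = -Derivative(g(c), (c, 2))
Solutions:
 g(c) = C1 + C2*erf(sqrt(2)*c/2)


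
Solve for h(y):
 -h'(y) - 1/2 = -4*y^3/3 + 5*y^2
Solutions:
 h(y) = C1 + y^4/3 - 5*y^3/3 - y/2


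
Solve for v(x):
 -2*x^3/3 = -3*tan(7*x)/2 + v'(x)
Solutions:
 v(x) = C1 - x^4/6 - 3*log(cos(7*x))/14


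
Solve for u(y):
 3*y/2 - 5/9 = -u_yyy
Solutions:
 u(y) = C1 + C2*y + C3*y^2 - y^4/16 + 5*y^3/54


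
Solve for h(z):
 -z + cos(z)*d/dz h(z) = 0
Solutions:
 h(z) = C1 + Integral(z/cos(z), z)


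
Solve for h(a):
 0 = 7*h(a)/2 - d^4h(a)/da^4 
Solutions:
 h(a) = C1*exp(-2^(3/4)*7^(1/4)*a/2) + C2*exp(2^(3/4)*7^(1/4)*a/2) + C3*sin(2^(3/4)*7^(1/4)*a/2) + C4*cos(2^(3/4)*7^(1/4)*a/2)


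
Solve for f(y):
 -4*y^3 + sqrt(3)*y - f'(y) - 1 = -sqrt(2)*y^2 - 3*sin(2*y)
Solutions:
 f(y) = C1 - y^4 + sqrt(2)*y^3/3 + sqrt(3)*y^2/2 - y - 3*cos(2*y)/2


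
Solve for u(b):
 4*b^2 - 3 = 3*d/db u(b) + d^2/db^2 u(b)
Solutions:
 u(b) = C1 + C2*exp(-3*b) + 4*b^3/9 - 4*b^2/9 - 19*b/27


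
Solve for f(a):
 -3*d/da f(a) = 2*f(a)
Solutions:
 f(a) = C1*exp(-2*a/3)


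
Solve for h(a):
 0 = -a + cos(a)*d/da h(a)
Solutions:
 h(a) = C1 + Integral(a/cos(a), a)


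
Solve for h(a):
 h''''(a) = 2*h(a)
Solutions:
 h(a) = C1*exp(-2^(1/4)*a) + C2*exp(2^(1/4)*a) + C3*sin(2^(1/4)*a) + C4*cos(2^(1/4)*a)


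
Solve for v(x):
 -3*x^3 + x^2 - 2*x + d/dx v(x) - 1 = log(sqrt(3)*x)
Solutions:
 v(x) = C1 + 3*x^4/4 - x^3/3 + x^2 + x*log(x) + x*log(3)/2


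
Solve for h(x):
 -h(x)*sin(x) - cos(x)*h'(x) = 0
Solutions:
 h(x) = C1*cos(x)


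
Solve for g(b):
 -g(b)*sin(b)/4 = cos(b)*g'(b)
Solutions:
 g(b) = C1*cos(b)^(1/4)


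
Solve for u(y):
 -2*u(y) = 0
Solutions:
 u(y) = 0


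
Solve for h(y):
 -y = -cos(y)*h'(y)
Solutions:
 h(y) = C1 + Integral(y/cos(y), y)


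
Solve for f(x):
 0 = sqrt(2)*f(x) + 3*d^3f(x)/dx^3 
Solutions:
 f(x) = C3*exp(-2^(1/6)*3^(2/3)*x/3) + (C1*sin(6^(1/6)*x/2) + C2*cos(6^(1/6)*x/2))*exp(2^(1/6)*3^(2/3)*x/6)


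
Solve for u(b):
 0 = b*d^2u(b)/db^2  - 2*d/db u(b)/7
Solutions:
 u(b) = C1 + C2*b^(9/7)


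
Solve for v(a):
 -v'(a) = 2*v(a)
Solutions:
 v(a) = C1*exp(-2*a)


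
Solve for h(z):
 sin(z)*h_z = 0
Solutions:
 h(z) = C1


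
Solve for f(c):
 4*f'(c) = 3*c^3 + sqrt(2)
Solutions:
 f(c) = C1 + 3*c^4/16 + sqrt(2)*c/4


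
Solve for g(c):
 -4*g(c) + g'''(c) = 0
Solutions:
 g(c) = C3*exp(2^(2/3)*c) + (C1*sin(2^(2/3)*sqrt(3)*c/2) + C2*cos(2^(2/3)*sqrt(3)*c/2))*exp(-2^(2/3)*c/2)


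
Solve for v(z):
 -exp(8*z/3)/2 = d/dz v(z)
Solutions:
 v(z) = C1 - 3*exp(8*z/3)/16


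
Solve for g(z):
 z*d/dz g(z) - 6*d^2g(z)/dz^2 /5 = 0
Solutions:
 g(z) = C1 + C2*erfi(sqrt(15)*z/6)


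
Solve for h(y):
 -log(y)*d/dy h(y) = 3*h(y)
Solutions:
 h(y) = C1*exp(-3*li(y))


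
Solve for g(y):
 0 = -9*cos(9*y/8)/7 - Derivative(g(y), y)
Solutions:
 g(y) = C1 - 8*sin(9*y/8)/7


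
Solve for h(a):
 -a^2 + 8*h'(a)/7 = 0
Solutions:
 h(a) = C1 + 7*a^3/24


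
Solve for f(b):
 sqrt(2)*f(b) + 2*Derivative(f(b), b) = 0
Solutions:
 f(b) = C1*exp(-sqrt(2)*b/2)


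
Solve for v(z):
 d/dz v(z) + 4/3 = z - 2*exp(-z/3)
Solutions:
 v(z) = C1 + z^2/2 - 4*z/3 + 6*exp(-z/3)


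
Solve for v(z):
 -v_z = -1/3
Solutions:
 v(z) = C1 + z/3


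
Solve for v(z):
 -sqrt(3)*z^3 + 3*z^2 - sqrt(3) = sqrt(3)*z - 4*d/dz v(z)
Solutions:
 v(z) = C1 + sqrt(3)*z^4/16 - z^3/4 + sqrt(3)*z^2/8 + sqrt(3)*z/4


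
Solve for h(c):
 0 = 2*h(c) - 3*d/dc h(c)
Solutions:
 h(c) = C1*exp(2*c/3)


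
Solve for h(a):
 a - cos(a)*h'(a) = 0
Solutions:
 h(a) = C1 + Integral(a/cos(a), a)


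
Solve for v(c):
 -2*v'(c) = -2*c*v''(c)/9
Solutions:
 v(c) = C1 + C2*c^10


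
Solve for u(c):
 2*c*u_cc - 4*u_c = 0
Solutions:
 u(c) = C1 + C2*c^3


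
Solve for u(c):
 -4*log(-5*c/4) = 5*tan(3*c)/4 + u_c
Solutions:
 u(c) = C1 - 4*c*log(-c) - 4*c*log(5) + 4*c + 8*c*log(2) + 5*log(cos(3*c))/12


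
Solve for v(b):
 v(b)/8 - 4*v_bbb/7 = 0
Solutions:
 v(b) = C3*exp(14^(1/3)*b/4) + (C1*sin(14^(1/3)*sqrt(3)*b/8) + C2*cos(14^(1/3)*sqrt(3)*b/8))*exp(-14^(1/3)*b/8)


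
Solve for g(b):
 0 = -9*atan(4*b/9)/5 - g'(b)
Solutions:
 g(b) = C1 - 9*b*atan(4*b/9)/5 + 81*log(16*b^2 + 81)/40


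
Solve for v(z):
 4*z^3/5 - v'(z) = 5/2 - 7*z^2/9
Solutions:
 v(z) = C1 + z^4/5 + 7*z^3/27 - 5*z/2


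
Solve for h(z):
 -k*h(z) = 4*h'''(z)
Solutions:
 h(z) = C1*exp(2^(1/3)*z*(-k)^(1/3)/2) + C2*exp(2^(1/3)*z*(-k)^(1/3)*(-1 + sqrt(3)*I)/4) + C3*exp(-2^(1/3)*z*(-k)^(1/3)*(1 + sqrt(3)*I)/4)


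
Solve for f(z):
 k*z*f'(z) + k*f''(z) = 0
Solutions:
 f(z) = C1 + C2*erf(sqrt(2)*z/2)


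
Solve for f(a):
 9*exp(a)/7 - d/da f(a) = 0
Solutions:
 f(a) = C1 + 9*exp(a)/7


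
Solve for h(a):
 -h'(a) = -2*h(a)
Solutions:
 h(a) = C1*exp(2*a)


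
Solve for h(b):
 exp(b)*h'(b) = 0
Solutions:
 h(b) = C1


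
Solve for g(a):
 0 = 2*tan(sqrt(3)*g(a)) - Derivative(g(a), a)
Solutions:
 g(a) = sqrt(3)*(pi - asin(C1*exp(2*sqrt(3)*a)))/3
 g(a) = sqrt(3)*asin(C1*exp(2*sqrt(3)*a))/3


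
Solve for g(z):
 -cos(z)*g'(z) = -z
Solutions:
 g(z) = C1 + Integral(z/cos(z), z)


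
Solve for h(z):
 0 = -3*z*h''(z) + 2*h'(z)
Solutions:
 h(z) = C1 + C2*z^(5/3)


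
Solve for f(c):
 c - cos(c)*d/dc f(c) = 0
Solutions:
 f(c) = C1 + Integral(c/cos(c), c)


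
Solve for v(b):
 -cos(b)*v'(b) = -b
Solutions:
 v(b) = C1 + Integral(b/cos(b), b)


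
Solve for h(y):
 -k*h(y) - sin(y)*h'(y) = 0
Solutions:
 h(y) = C1*exp(k*(-log(cos(y) - 1) + log(cos(y) + 1))/2)


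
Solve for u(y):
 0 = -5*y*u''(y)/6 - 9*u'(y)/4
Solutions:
 u(y) = C1 + C2/y^(17/10)


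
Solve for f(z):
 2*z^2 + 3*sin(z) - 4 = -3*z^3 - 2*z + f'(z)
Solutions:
 f(z) = C1 + 3*z^4/4 + 2*z^3/3 + z^2 - 4*z - 3*cos(z)


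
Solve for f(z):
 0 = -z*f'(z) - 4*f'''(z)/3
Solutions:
 f(z) = C1 + Integral(C2*airyai(-6^(1/3)*z/2) + C3*airybi(-6^(1/3)*z/2), z)


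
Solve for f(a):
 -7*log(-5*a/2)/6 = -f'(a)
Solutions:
 f(a) = C1 + 7*a*log(-a)/6 + 7*a*(-1 - log(2) + log(5))/6


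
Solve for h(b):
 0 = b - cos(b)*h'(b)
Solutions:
 h(b) = C1 + Integral(b/cos(b), b)


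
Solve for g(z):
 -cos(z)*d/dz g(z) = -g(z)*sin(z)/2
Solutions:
 g(z) = C1/sqrt(cos(z))


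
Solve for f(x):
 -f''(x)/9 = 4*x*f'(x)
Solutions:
 f(x) = C1 + C2*erf(3*sqrt(2)*x)


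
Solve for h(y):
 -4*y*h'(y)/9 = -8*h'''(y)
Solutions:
 h(y) = C1 + Integral(C2*airyai(12^(1/3)*y/6) + C3*airybi(12^(1/3)*y/6), y)


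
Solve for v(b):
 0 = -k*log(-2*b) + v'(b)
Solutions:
 v(b) = C1 + b*k*log(-b) + b*k*(-1 + log(2))


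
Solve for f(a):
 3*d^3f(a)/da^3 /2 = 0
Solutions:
 f(a) = C1 + C2*a + C3*a^2


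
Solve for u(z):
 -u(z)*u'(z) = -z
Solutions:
 u(z) = -sqrt(C1 + z^2)
 u(z) = sqrt(C1 + z^2)


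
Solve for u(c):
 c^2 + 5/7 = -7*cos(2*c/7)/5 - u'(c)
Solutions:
 u(c) = C1 - c^3/3 - 5*c/7 - 49*sin(c/7)*cos(c/7)/5


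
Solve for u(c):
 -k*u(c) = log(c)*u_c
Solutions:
 u(c) = C1*exp(-k*li(c))


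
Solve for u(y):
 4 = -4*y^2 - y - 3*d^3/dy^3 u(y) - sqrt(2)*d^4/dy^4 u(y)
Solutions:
 u(y) = C1 + C2*y + C3*y^2 + C4*exp(-3*sqrt(2)*y/2) - y^5/45 + y^4*(-3 + 8*sqrt(2))/216 + y^3*(-52 + 3*sqrt(2))/162


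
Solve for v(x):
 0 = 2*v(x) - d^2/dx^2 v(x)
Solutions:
 v(x) = C1*exp(-sqrt(2)*x) + C2*exp(sqrt(2)*x)


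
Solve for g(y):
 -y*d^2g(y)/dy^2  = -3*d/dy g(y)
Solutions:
 g(y) = C1 + C2*y^4


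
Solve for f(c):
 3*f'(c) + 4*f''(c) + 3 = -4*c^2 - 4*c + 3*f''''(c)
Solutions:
 f(c) = C1 + C2*exp(-2^(1/3)*c*(8/(sqrt(473) + 27)^(1/3) + 2^(1/3)*(sqrt(473) + 27)^(1/3))/12)*sin(2^(1/3)*sqrt(3)*c*(-2^(1/3)*(sqrt(473) + 27)^(1/3) + 8/(sqrt(473) + 27)^(1/3))/12) + C3*exp(-2^(1/3)*c*(8/(sqrt(473) + 27)^(1/3) + 2^(1/3)*(sqrt(473) + 27)^(1/3))/12)*cos(2^(1/3)*sqrt(3)*c*(-2^(1/3)*(sqrt(473) + 27)^(1/3) + 8/(sqrt(473) + 27)^(1/3))/12) + C4*exp(2^(1/3)*c*(8/(sqrt(473) + 27)^(1/3) + 2^(1/3)*(sqrt(473) + 27)^(1/3))/6) - 4*c^3/9 + 10*c^2/9 - 107*c/27


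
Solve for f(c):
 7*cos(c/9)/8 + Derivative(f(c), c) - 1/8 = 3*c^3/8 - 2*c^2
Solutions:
 f(c) = C1 + 3*c^4/32 - 2*c^3/3 + c/8 - 63*sin(c/9)/8


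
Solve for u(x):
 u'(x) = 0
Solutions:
 u(x) = C1


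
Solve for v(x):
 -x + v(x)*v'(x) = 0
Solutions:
 v(x) = -sqrt(C1 + x^2)
 v(x) = sqrt(C1 + x^2)


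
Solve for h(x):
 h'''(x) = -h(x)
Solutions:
 h(x) = C3*exp(-x) + (C1*sin(sqrt(3)*x/2) + C2*cos(sqrt(3)*x/2))*exp(x/2)


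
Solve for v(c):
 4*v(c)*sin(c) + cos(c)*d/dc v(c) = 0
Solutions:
 v(c) = C1*cos(c)^4


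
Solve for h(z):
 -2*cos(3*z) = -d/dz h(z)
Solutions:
 h(z) = C1 + 2*sin(3*z)/3


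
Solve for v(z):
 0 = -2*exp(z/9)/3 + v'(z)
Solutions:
 v(z) = C1 + 6*exp(z/9)


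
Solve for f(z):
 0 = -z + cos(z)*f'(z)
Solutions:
 f(z) = C1 + Integral(z/cos(z), z)


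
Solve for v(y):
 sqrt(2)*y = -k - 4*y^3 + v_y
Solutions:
 v(y) = C1 + k*y + y^4 + sqrt(2)*y^2/2


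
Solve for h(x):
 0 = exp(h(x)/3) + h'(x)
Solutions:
 h(x) = 3*log(1/(C1 + x)) + 3*log(3)


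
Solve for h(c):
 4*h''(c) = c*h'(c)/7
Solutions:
 h(c) = C1 + C2*erfi(sqrt(14)*c/28)


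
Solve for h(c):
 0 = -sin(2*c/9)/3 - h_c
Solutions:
 h(c) = C1 + 3*cos(2*c/9)/2


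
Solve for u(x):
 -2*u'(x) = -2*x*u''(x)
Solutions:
 u(x) = C1 + C2*x^2


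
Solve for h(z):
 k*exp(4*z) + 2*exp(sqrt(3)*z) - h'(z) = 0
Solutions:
 h(z) = C1 + k*exp(4*z)/4 + 2*sqrt(3)*exp(sqrt(3)*z)/3


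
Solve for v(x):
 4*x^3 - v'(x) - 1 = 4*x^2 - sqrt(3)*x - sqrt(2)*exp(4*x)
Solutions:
 v(x) = C1 + x^4 - 4*x^3/3 + sqrt(3)*x^2/2 - x + sqrt(2)*exp(4*x)/4


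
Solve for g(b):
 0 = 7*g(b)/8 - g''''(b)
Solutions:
 g(b) = C1*exp(-14^(1/4)*b/2) + C2*exp(14^(1/4)*b/2) + C3*sin(14^(1/4)*b/2) + C4*cos(14^(1/4)*b/2)


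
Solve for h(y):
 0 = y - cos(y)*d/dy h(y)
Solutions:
 h(y) = C1 + Integral(y/cos(y), y)


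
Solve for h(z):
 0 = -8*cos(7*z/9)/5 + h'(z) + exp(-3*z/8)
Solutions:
 h(z) = C1 + 72*sin(7*z/9)/35 + 8*exp(-3*z/8)/3


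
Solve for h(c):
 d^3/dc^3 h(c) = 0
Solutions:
 h(c) = C1 + C2*c + C3*c^2


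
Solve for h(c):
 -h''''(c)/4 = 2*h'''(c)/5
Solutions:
 h(c) = C1 + C2*c + C3*c^2 + C4*exp(-8*c/5)


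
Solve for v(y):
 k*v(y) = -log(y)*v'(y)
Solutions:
 v(y) = C1*exp(-k*li(y))


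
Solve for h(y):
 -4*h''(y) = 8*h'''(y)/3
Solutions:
 h(y) = C1 + C2*y + C3*exp(-3*y/2)


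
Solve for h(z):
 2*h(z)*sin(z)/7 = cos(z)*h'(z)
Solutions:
 h(z) = C1/cos(z)^(2/7)


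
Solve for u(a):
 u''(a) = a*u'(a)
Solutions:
 u(a) = C1 + C2*erfi(sqrt(2)*a/2)


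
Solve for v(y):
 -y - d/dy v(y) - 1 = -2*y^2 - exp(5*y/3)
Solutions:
 v(y) = C1 + 2*y^3/3 - y^2/2 - y + 3*exp(5*y/3)/5


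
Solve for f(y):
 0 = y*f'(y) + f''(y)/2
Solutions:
 f(y) = C1 + C2*erf(y)


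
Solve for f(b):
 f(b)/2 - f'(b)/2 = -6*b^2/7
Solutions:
 f(b) = C1*exp(b) - 12*b^2/7 - 24*b/7 - 24/7


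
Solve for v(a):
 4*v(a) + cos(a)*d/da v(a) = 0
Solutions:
 v(a) = C1*(sin(a)^2 - 2*sin(a) + 1)/(sin(a)^2 + 2*sin(a) + 1)


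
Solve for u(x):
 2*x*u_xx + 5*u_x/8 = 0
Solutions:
 u(x) = C1 + C2*x^(11/16)


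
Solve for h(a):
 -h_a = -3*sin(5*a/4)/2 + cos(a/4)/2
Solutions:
 h(a) = C1 - 2*sin(a/4) - 6*cos(5*a/4)/5


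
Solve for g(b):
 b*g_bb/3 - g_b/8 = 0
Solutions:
 g(b) = C1 + C2*b^(11/8)


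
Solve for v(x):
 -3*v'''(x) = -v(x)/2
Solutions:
 v(x) = C3*exp(6^(2/3)*x/6) + (C1*sin(2^(2/3)*3^(1/6)*x/4) + C2*cos(2^(2/3)*3^(1/6)*x/4))*exp(-6^(2/3)*x/12)


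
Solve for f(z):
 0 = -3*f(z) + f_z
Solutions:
 f(z) = C1*exp(3*z)


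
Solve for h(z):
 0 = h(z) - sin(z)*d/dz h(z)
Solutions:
 h(z) = C1*sqrt(cos(z) - 1)/sqrt(cos(z) + 1)


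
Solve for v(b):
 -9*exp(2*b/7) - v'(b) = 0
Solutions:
 v(b) = C1 - 63*exp(2*b/7)/2


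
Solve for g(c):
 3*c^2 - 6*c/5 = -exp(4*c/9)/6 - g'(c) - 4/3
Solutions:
 g(c) = C1 - c^3 + 3*c^2/5 - 4*c/3 - 3*exp(4*c/9)/8


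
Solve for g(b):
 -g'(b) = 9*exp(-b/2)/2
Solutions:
 g(b) = C1 + 9*exp(-b/2)


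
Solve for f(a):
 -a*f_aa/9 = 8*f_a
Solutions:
 f(a) = C1 + C2/a^71


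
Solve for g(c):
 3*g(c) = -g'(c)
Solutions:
 g(c) = C1*exp(-3*c)


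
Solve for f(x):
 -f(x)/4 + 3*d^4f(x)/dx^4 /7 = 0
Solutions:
 f(x) = C1*exp(-sqrt(2)*3^(3/4)*7^(1/4)*x/6) + C2*exp(sqrt(2)*3^(3/4)*7^(1/4)*x/6) + C3*sin(sqrt(2)*3^(3/4)*7^(1/4)*x/6) + C4*cos(sqrt(2)*3^(3/4)*7^(1/4)*x/6)


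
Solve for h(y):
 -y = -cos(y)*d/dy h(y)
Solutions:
 h(y) = C1 + Integral(y/cos(y), y)


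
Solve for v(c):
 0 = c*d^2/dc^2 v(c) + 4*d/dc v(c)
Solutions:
 v(c) = C1 + C2/c^3


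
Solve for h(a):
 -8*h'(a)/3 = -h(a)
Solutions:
 h(a) = C1*exp(3*a/8)


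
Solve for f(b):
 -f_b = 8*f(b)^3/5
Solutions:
 f(b) = -sqrt(10)*sqrt(-1/(C1 - 8*b))/2
 f(b) = sqrt(10)*sqrt(-1/(C1 - 8*b))/2


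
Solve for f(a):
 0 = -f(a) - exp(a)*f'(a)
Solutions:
 f(a) = C1*exp(exp(-a))


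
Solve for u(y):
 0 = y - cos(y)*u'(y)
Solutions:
 u(y) = C1 + Integral(y/cos(y), y)


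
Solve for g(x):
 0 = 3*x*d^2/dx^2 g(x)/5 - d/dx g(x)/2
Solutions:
 g(x) = C1 + C2*x^(11/6)


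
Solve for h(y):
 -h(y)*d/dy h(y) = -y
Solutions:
 h(y) = -sqrt(C1 + y^2)
 h(y) = sqrt(C1 + y^2)


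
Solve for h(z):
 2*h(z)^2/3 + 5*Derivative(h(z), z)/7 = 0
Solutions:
 h(z) = 15/(C1 + 14*z)


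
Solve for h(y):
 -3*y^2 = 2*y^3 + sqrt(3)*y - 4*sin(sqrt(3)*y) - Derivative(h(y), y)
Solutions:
 h(y) = C1 + y^4/2 + y^3 + sqrt(3)*y^2/2 + 4*sqrt(3)*cos(sqrt(3)*y)/3


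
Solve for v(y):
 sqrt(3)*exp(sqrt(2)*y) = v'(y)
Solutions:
 v(y) = C1 + sqrt(6)*exp(sqrt(2)*y)/2


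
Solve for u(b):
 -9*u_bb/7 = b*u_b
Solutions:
 u(b) = C1 + C2*erf(sqrt(14)*b/6)


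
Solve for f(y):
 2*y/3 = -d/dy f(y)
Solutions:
 f(y) = C1 - y^2/3


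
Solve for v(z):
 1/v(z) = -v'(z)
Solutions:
 v(z) = -sqrt(C1 - 2*z)
 v(z) = sqrt(C1 - 2*z)


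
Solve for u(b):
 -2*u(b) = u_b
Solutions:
 u(b) = C1*exp(-2*b)


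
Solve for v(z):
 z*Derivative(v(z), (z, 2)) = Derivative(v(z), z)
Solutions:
 v(z) = C1 + C2*z^2


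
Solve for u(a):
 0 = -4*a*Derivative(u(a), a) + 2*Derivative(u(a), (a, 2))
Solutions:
 u(a) = C1 + C2*erfi(a)


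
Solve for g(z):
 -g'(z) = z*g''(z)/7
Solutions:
 g(z) = C1 + C2/z^6


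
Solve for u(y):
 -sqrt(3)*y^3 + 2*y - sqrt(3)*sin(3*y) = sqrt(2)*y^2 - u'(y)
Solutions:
 u(y) = C1 + sqrt(3)*y^4/4 + sqrt(2)*y^3/3 - y^2 - sqrt(3)*cos(3*y)/3


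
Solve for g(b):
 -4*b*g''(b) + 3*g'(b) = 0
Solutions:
 g(b) = C1 + C2*b^(7/4)


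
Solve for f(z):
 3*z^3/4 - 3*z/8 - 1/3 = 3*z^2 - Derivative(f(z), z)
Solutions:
 f(z) = C1 - 3*z^4/16 + z^3 + 3*z^2/16 + z/3


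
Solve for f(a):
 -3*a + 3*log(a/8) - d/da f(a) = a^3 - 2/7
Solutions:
 f(a) = C1 - a^4/4 - 3*a^2/2 + 3*a*log(a) - 9*a*log(2) - 19*a/7


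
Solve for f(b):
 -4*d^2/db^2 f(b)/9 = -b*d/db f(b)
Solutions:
 f(b) = C1 + C2*erfi(3*sqrt(2)*b/4)


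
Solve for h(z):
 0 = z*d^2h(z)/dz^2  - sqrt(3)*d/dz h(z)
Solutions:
 h(z) = C1 + C2*z^(1 + sqrt(3))


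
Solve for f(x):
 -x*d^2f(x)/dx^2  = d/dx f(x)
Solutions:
 f(x) = C1 + C2*log(x)


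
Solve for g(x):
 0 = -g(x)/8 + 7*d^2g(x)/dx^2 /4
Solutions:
 g(x) = C1*exp(-sqrt(14)*x/14) + C2*exp(sqrt(14)*x/14)


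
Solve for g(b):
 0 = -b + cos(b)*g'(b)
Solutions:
 g(b) = C1 + Integral(b/cos(b), b)


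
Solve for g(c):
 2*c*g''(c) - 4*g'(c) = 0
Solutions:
 g(c) = C1 + C2*c^3


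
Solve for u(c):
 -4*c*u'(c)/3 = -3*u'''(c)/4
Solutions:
 u(c) = C1 + Integral(C2*airyai(2*6^(1/3)*c/3) + C3*airybi(2*6^(1/3)*c/3), c)


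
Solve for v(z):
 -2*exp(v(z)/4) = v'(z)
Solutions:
 v(z) = 4*log(1/(C1 + 2*z)) + 8*log(2)


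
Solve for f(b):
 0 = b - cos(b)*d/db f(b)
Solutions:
 f(b) = C1 + Integral(b/cos(b), b)


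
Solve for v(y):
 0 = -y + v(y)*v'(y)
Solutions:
 v(y) = -sqrt(C1 + y^2)
 v(y) = sqrt(C1 + y^2)


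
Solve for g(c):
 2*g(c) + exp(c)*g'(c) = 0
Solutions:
 g(c) = C1*exp(2*exp(-c))


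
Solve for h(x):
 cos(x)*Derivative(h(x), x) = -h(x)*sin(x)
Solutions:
 h(x) = C1*cos(x)


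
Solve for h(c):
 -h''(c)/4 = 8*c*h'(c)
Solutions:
 h(c) = C1 + C2*erf(4*c)


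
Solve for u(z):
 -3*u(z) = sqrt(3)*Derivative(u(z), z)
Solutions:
 u(z) = C1*exp(-sqrt(3)*z)


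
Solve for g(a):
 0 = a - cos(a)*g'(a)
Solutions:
 g(a) = C1 + Integral(a/cos(a), a)


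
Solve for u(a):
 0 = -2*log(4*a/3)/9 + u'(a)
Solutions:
 u(a) = C1 + 2*a*log(a)/9 - 2*a*log(3)/9 - 2*a/9 + 4*a*log(2)/9


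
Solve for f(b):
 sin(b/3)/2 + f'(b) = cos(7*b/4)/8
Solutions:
 f(b) = C1 + sin(7*b/4)/14 + 3*cos(b/3)/2


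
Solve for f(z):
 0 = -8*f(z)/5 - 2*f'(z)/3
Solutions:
 f(z) = C1*exp(-12*z/5)


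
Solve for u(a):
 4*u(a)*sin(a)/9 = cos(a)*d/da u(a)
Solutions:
 u(a) = C1/cos(a)^(4/9)


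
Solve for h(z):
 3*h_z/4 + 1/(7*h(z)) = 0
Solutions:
 h(z) = -sqrt(C1 - 168*z)/21
 h(z) = sqrt(C1 - 168*z)/21


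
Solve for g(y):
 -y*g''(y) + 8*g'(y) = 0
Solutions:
 g(y) = C1 + C2*y^9


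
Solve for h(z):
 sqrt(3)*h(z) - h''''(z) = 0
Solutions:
 h(z) = C1*exp(-3^(1/8)*z) + C2*exp(3^(1/8)*z) + C3*sin(3^(1/8)*z) + C4*cos(3^(1/8)*z)


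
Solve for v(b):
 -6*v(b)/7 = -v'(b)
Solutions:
 v(b) = C1*exp(6*b/7)


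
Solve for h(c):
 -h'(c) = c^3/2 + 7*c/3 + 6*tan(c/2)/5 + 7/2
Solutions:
 h(c) = C1 - c^4/8 - 7*c^2/6 - 7*c/2 + 12*log(cos(c/2))/5


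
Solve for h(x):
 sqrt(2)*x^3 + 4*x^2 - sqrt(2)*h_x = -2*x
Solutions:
 h(x) = C1 + x^4/4 + 2*sqrt(2)*x^3/3 + sqrt(2)*x^2/2


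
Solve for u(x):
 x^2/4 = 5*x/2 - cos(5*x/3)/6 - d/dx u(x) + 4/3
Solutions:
 u(x) = C1 - x^3/12 + 5*x^2/4 + 4*x/3 - sin(5*x/3)/10


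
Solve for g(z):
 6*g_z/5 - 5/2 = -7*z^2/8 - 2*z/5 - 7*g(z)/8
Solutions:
 g(z) = C1*exp(-35*z/48) - z^2 + 16*z/7 - 68/245


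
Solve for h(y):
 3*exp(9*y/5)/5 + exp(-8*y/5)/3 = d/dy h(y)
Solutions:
 h(y) = C1 + exp(9*y/5)/3 - 5*exp(-8*y/5)/24


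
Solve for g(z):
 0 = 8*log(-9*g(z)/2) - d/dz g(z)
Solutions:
 -Integral(1/(log(-_y) - log(2) + 2*log(3)), (_y, g(z)))/8 = C1 - z


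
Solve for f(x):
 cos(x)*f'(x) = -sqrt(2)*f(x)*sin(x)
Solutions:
 f(x) = C1*cos(x)^(sqrt(2))


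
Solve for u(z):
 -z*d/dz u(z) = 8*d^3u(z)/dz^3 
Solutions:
 u(z) = C1 + Integral(C2*airyai(-z/2) + C3*airybi(-z/2), z)


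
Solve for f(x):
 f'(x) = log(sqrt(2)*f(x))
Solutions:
 -2*Integral(1/(2*log(_y) + log(2)), (_y, f(x))) = C1 - x


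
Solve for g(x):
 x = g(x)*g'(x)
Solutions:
 g(x) = -sqrt(C1 + x^2)
 g(x) = sqrt(C1 + x^2)


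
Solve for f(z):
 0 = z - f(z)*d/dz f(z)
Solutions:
 f(z) = -sqrt(C1 + z^2)
 f(z) = sqrt(C1 + z^2)


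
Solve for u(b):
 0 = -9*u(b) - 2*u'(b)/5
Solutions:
 u(b) = C1*exp(-45*b/2)


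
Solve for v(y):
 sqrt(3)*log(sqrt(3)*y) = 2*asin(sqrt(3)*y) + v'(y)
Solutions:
 v(y) = C1 + sqrt(3)*y*(log(y) - 1) - 2*y*asin(sqrt(3)*y) + sqrt(3)*y*log(3)/2 - 2*sqrt(3)*sqrt(1 - 3*y^2)/3


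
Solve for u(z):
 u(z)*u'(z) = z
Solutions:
 u(z) = -sqrt(C1 + z^2)
 u(z) = sqrt(C1 + z^2)


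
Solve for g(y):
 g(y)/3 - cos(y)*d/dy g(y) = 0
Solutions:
 g(y) = C1*(sin(y) + 1)^(1/6)/(sin(y) - 1)^(1/6)


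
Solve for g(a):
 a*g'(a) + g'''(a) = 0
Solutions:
 g(a) = C1 + Integral(C2*airyai(-a) + C3*airybi(-a), a)


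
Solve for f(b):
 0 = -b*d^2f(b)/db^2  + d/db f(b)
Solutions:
 f(b) = C1 + C2*b^2


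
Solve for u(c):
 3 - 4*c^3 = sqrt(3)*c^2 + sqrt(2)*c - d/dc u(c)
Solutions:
 u(c) = C1 + c^4 + sqrt(3)*c^3/3 + sqrt(2)*c^2/2 - 3*c


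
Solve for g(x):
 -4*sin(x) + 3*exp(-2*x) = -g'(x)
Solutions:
 g(x) = C1 - 4*cos(x) + 3*exp(-2*x)/2


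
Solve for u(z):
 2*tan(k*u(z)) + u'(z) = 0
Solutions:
 u(z) = Piecewise((-asin(exp(C1*k - 2*k*z))/k + pi/k, Ne(k, 0)), (nan, True))
 u(z) = Piecewise((asin(exp(C1*k - 2*k*z))/k, Ne(k, 0)), (nan, True))


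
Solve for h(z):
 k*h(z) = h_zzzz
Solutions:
 h(z) = C1*exp(-k^(1/4)*z) + C2*exp(k^(1/4)*z) + C3*exp(-I*k^(1/4)*z) + C4*exp(I*k^(1/4)*z)


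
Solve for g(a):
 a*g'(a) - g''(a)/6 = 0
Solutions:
 g(a) = C1 + C2*erfi(sqrt(3)*a)


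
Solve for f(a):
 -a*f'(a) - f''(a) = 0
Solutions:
 f(a) = C1 + C2*erf(sqrt(2)*a/2)


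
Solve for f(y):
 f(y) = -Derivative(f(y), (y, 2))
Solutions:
 f(y) = C1*sin(y) + C2*cos(y)


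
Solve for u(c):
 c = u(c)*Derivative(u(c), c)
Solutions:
 u(c) = -sqrt(C1 + c^2)
 u(c) = sqrt(C1 + c^2)
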